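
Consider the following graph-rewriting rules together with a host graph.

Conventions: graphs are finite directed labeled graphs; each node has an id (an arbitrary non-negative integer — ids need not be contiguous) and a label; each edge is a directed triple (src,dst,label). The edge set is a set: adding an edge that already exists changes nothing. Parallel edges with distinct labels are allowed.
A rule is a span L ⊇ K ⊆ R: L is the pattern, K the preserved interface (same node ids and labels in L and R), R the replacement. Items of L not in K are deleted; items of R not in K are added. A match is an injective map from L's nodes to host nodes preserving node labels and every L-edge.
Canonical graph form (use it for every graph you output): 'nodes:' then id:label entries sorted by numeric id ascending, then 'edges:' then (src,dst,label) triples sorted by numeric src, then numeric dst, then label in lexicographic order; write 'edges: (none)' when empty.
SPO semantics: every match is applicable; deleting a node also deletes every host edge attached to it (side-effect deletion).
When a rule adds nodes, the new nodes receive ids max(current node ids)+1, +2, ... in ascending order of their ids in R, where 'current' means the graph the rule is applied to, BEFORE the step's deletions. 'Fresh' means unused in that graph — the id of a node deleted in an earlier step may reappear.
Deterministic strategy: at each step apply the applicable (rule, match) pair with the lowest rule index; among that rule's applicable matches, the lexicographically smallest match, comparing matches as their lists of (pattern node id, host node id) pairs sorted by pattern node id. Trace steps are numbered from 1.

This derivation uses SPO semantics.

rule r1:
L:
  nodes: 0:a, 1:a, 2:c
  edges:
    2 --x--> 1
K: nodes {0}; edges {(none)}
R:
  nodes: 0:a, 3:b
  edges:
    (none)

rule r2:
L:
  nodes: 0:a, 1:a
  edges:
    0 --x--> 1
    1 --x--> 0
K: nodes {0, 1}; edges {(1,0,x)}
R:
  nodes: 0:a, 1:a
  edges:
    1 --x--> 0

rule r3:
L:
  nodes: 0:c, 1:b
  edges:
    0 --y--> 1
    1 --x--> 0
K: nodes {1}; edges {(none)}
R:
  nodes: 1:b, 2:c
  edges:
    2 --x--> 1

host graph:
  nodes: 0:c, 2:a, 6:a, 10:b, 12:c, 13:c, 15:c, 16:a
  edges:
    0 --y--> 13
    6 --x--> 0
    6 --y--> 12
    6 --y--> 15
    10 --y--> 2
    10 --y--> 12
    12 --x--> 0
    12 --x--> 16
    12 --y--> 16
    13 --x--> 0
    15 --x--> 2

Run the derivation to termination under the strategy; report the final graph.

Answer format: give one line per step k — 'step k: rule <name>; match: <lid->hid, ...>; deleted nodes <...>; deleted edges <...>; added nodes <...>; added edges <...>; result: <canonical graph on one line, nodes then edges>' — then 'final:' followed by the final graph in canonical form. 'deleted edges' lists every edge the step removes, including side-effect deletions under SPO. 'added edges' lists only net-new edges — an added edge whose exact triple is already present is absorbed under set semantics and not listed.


step 1: rule r1; match: 0->2, 1->16, 2->12; deleted nodes 12, 16; deleted edges (6,12,y); (10,12,y); (12,0,x); (12,16,x); (12,16,y); added nodes 17; added edges (none); result: nodes: 0:c, 2:a, 6:a, 10:b, 13:c, 15:c, 17:b edges: (0,13,y); (6,0,x); (6,15,y); (10,2,y); (13,0,x); (15,2,x)
step 2: rule r1; match: 0->6, 1->2, 2->15; deleted nodes 2, 15; deleted edges (6,15,y); (10,2,y); (15,2,x); added nodes 18; added edges (none); result: nodes: 0:c, 6:a, 10:b, 13:c, 17:b, 18:b edges: (0,13,y); (6,0,x); (13,0,x)
final:
nodes: 0:c, 6:a, 10:b, 13:c, 17:b, 18:b
edges: (0,13,y); (6,0,x); (13,0,x)


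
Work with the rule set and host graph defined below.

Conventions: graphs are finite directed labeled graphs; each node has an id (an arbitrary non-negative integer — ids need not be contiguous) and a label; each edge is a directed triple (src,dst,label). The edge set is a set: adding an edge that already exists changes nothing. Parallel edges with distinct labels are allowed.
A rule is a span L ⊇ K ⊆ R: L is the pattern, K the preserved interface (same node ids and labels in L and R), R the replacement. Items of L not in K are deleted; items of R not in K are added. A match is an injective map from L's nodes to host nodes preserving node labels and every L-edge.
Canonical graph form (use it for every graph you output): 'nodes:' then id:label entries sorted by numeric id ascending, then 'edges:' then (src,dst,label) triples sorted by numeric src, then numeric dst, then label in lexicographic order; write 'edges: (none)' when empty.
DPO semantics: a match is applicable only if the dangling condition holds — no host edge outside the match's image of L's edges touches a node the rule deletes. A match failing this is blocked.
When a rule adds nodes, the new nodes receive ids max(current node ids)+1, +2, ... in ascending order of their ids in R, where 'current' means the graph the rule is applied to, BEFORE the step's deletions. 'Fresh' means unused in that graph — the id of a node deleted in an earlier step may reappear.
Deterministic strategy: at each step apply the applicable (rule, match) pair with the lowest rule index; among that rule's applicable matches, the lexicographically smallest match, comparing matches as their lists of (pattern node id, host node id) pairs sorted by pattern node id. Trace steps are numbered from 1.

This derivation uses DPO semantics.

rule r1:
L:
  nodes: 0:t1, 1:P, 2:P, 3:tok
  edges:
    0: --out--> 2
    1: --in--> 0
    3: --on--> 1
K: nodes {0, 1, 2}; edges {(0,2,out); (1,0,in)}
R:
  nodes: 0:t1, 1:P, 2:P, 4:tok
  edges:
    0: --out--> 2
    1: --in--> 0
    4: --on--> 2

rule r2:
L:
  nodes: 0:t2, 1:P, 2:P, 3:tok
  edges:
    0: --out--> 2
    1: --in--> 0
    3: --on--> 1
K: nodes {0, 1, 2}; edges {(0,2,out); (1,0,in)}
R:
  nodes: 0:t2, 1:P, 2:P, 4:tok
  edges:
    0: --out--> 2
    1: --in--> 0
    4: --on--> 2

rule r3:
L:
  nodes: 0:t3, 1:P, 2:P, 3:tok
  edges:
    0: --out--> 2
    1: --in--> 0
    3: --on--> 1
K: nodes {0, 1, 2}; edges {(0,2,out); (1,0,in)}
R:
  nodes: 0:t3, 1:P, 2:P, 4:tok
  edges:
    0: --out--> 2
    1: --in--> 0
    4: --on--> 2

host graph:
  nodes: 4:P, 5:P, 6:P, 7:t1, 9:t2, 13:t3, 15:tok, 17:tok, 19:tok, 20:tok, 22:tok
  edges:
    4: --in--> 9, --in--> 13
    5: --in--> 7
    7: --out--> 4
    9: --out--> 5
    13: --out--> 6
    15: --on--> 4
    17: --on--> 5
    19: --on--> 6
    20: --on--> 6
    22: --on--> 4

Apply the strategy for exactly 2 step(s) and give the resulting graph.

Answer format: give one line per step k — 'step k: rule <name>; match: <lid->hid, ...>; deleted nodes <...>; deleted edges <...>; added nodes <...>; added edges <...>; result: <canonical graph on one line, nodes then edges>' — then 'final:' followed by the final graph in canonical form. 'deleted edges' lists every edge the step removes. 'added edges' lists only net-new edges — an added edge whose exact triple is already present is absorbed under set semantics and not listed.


step 1: rule r1; match: 0->7, 1->5, 2->4, 3->17; deleted nodes 17; deleted edges (17,5,on); added nodes 23; added edges (23,4,on); result: nodes: 4:P, 5:P, 6:P, 7:t1, 9:t2, 13:t3, 15:tok, 19:tok, 20:tok, 22:tok, 23:tok edges: (4,9,in); (4,13,in); (5,7,in); (7,4,out); (9,5,out); (13,6,out); (15,4,on); (19,6,on); (20,6,on); (22,4,on); (23,4,on)
step 2: rule r2; match: 0->9, 1->4, 2->5, 3->15; deleted nodes 15; deleted edges (15,4,on); added nodes 24; added edges (24,5,on); result: nodes: 4:P, 5:P, 6:P, 7:t1, 9:t2, 13:t3, 19:tok, 20:tok, 22:tok, 23:tok, 24:tok edges: (4,9,in); (4,13,in); (5,7,in); (7,4,out); (9,5,out); (13,6,out); (19,6,on); (20,6,on); (22,4,on); (23,4,on); (24,5,on)
final:
nodes: 4:P, 5:P, 6:P, 7:t1, 9:t2, 13:t3, 19:tok, 20:tok, 22:tok, 23:tok, 24:tok
edges: (4,9,in); (4,13,in); (5,7,in); (7,4,out); (9,5,out); (13,6,out); (19,6,on); (20,6,on); (22,4,on); (23,4,on); (24,5,on)


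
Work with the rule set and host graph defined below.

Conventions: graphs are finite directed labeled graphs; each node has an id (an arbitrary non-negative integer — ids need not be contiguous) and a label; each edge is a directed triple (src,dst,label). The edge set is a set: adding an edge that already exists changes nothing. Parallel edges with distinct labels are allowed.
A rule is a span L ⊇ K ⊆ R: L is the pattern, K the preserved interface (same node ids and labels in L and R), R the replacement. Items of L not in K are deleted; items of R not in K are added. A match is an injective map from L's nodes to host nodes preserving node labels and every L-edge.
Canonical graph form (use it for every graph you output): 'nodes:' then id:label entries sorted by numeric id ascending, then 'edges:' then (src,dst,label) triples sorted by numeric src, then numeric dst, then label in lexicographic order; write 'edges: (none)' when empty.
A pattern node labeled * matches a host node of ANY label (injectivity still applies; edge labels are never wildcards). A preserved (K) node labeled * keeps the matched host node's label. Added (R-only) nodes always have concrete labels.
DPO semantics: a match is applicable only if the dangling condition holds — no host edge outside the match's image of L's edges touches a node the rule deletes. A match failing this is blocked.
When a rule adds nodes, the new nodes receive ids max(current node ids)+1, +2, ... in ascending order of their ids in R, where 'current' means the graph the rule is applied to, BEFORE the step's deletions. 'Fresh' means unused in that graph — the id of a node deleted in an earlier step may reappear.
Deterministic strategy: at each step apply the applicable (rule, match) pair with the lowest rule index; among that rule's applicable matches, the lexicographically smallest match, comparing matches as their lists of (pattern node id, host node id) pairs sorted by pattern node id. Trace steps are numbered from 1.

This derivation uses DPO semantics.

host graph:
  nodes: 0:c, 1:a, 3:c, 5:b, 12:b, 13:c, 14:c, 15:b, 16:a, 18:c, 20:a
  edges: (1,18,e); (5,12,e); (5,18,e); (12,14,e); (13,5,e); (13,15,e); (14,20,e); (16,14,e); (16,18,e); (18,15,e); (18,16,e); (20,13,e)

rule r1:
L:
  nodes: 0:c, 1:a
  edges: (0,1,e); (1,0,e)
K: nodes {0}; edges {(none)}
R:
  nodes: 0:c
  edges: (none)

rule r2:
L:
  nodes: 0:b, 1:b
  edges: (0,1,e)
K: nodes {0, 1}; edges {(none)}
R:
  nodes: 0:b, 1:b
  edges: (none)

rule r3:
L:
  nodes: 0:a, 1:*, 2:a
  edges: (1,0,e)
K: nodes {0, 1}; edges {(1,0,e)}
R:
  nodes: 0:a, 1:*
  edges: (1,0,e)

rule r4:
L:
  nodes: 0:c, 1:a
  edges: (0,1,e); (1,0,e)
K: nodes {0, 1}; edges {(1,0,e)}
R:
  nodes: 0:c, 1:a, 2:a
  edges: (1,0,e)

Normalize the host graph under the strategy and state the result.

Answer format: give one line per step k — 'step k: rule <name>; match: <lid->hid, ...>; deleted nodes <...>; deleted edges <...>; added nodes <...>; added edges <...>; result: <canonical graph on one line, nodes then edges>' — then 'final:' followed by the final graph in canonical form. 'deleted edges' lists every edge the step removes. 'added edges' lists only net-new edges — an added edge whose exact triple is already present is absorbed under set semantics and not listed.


step 1: rule r2; match: 0->5, 1->12; deleted nodes (none); deleted edges (5,12,e); added nodes (none); added edges (none); result: nodes: 0:c, 1:a, 3:c, 5:b, 12:b, 13:c, 14:c, 15:b, 16:a, 18:c, 20:a edges: (1,18,e); (5,18,e); (12,14,e); (13,5,e); (13,15,e); (14,20,e); (16,14,e); (16,18,e); (18,15,e); (18,16,e); (20,13,e)
step 2: rule r4; match: 0->18, 1->16; deleted nodes (none); deleted edges (18,16,e); added nodes 21; added edges (none); result: nodes: 0:c, 1:a, 3:c, 5:b, 12:b, 13:c, 14:c, 15:b, 16:a, 18:c, 20:a, 21:a edges: (1,18,e); (5,18,e); (12,14,e); (13,5,e); (13,15,e); (14,20,e); (16,14,e); (16,18,e); (18,15,e); (20,13,e)
step 3: rule r3; match: 0->20, 1->14, 2->21; deleted nodes 21; deleted edges (none); added nodes (none); added edges (none); result: nodes: 0:c, 1:a, 3:c, 5:b, 12:b, 13:c, 14:c, 15:b, 16:a, 18:c, 20:a edges: (1,18,e); (5,18,e); (12,14,e); (13,5,e); (13,15,e); (14,20,e); (16,14,e); (16,18,e); (18,15,e); (20,13,e)
final:
nodes: 0:c, 1:a, 3:c, 5:b, 12:b, 13:c, 14:c, 15:b, 16:a, 18:c, 20:a
edges: (1,18,e); (5,18,e); (12,14,e); (13,5,e); (13,15,e); (14,20,e); (16,14,e); (16,18,e); (18,15,e); (20,13,e)


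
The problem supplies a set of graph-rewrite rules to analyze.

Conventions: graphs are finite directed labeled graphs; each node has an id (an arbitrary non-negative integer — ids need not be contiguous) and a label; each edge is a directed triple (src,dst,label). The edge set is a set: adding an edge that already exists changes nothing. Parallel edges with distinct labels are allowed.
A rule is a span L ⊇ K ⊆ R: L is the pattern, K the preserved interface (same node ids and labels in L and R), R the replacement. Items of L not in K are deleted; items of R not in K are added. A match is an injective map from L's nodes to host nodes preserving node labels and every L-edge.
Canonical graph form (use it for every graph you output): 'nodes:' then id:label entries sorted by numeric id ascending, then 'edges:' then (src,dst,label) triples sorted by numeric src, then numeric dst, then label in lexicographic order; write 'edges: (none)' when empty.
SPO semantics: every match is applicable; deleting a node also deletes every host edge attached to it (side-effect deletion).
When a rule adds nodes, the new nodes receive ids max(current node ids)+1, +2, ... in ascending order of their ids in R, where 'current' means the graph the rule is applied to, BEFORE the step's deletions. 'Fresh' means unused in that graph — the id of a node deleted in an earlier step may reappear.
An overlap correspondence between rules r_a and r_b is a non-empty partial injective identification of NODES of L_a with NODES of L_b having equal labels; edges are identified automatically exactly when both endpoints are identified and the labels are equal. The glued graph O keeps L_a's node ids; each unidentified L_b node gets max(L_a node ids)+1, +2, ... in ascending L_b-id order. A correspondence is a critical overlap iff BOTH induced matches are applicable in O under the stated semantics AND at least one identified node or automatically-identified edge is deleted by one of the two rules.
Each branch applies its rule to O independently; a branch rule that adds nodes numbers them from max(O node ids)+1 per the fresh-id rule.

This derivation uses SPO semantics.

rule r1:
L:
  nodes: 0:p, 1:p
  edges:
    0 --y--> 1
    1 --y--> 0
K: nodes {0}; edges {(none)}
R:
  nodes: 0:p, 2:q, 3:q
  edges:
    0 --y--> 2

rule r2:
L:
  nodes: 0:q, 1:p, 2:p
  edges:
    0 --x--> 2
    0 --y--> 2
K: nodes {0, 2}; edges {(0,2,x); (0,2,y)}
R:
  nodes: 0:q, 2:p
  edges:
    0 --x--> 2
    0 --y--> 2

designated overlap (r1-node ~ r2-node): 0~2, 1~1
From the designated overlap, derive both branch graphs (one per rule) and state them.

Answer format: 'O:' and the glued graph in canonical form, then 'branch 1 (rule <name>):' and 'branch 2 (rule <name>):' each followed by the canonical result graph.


O:
nodes: 0:p, 1:p, 2:q
edges: (0,1,y); (1,0,y); (2,0,x); (2,0,y)
branch 1 (rule r1):
nodes: 0:p, 2:q, 3:q, 4:q
edges: (0,3,y); (2,0,x); (2,0,y)
branch 2 (rule r2):
nodes: 0:p, 2:q
edges: (2,0,x); (2,0,y)


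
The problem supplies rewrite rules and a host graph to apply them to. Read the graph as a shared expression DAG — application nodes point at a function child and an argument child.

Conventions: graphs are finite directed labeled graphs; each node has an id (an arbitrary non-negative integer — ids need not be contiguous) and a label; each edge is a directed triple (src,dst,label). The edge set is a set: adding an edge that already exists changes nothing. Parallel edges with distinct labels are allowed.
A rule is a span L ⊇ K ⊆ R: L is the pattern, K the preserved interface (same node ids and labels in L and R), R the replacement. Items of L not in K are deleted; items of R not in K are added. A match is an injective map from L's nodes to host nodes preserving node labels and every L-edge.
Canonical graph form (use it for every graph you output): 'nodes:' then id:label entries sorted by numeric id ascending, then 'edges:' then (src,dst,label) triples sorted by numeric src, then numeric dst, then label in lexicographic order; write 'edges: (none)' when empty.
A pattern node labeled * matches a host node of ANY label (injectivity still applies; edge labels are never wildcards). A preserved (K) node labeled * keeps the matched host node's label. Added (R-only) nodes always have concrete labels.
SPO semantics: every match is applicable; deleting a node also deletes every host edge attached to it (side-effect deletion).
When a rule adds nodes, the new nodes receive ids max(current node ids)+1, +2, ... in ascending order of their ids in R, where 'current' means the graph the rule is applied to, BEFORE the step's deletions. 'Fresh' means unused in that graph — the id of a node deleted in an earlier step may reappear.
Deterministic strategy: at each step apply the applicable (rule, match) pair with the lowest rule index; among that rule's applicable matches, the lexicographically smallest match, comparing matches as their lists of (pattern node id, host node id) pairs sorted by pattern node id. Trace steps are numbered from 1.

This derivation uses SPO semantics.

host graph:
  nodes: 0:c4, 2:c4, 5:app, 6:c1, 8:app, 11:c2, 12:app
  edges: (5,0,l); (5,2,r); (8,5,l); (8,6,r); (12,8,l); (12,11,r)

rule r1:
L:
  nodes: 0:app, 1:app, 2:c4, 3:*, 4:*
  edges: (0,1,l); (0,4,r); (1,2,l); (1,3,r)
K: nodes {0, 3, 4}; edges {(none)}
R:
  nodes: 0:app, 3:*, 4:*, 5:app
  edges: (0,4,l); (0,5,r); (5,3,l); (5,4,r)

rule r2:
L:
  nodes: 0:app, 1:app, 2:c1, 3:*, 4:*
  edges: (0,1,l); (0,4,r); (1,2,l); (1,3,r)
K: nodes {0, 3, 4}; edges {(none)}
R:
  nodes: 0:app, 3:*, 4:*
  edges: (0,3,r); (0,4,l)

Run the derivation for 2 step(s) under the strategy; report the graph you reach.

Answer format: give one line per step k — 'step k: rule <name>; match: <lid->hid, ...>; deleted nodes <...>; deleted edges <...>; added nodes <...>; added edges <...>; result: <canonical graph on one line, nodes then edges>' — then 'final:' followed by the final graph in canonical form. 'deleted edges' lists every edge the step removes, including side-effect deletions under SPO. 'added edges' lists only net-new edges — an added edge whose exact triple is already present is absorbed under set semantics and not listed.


step 1: rule r1; match: 0->8, 1->5, 2->0, 3->2, 4->6; deleted nodes 0, 5; deleted edges (5,0,l); (5,2,r); (8,5,l); (8,6,r); added nodes 13; added edges (8,6,l); (8,13,r); (13,2,l); (13,6,r); result: nodes: 2:c4, 6:c1, 8:app, 11:c2, 12:app, 13:app edges: (8,6,l); (8,13,r); (12,8,l); (12,11,r); (13,2,l); (13,6,r)
step 2: rule r2; match: 0->12, 1->8, 2->6, 3->13, 4->11; deleted nodes 6, 8; deleted edges (8,6,l); (8,13,r); (12,8,l); (12,11,r); (13,6,r); added nodes (none); added edges (12,11,l); (12,13,r); result: nodes: 2:c4, 11:c2, 12:app, 13:app edges: (12,11,l); (12,13,r); (13,2,l)
final:
nodes: 2:c4, 11:c2, 12:app, 13:app
edges: (12,11,l); (12,13,r); (13,2,l)


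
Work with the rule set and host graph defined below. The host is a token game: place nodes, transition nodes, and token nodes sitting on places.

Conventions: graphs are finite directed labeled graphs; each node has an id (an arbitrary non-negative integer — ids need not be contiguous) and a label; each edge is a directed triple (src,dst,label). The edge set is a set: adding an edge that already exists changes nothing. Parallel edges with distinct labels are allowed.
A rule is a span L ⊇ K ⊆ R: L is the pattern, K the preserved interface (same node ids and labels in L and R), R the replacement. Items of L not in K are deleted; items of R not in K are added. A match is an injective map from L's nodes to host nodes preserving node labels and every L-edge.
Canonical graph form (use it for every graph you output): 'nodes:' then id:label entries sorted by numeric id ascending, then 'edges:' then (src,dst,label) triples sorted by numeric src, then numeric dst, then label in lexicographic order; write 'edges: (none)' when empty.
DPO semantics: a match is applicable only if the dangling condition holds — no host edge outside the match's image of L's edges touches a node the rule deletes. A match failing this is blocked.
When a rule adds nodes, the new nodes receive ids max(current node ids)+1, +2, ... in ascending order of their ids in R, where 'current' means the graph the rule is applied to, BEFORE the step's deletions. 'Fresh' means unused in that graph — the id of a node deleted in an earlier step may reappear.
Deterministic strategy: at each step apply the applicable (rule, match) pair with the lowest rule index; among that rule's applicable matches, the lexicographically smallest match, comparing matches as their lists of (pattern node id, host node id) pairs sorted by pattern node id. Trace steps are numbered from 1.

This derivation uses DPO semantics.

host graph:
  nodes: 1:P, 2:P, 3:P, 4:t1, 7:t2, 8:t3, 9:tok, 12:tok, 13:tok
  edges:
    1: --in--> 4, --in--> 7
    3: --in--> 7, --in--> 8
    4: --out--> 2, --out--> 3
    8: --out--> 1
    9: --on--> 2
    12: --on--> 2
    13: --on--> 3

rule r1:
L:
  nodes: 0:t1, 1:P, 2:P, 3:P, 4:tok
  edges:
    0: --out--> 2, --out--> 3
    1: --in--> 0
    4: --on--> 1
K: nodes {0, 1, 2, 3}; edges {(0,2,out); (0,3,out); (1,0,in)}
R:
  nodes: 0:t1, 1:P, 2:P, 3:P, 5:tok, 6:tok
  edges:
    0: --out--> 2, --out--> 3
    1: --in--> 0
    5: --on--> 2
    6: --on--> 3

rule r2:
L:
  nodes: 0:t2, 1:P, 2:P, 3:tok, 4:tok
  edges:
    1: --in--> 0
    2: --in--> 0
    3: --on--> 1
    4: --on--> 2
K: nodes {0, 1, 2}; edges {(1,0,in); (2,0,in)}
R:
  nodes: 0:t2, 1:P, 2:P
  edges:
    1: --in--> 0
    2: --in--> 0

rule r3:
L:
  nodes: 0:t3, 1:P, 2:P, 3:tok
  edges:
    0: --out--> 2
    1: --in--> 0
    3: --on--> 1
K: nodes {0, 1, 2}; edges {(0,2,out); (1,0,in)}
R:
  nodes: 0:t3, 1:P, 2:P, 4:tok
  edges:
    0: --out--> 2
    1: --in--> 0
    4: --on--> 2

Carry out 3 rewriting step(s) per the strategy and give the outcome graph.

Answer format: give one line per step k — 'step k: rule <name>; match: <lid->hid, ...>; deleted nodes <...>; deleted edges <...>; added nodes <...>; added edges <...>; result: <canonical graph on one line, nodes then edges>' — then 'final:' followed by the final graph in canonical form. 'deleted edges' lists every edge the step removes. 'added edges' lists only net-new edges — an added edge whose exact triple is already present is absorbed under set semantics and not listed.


step 1: rule r3; match: 0->8, 1->3, 2->1, 3->13; deleted nodes 13; deleted edges (13,3,on); added nodes 14; added edges (14,1,on); result: nodes: 1:P, 2:P, 3:P, 4:t1, 7:t2, 8:t3, 9:tok, 12:tok, 14:tok edges: (1,4,in); (1,7,in); (3,7,in); (3,8,in); (4,2,out); (4,3,out); (8,1,out); (9,2,on); (12,2,on); (14,1,on)
step 2: rule r1; match: 0->4, 1->1, 2->2, 3->3, 4->14; deleted nodes 14; deleted edges (14,1,on); added nodes 15, 16; added edges (15,2,on); (16,3,on); result: nodes: 1:P, 2:P, 3:P, 4:t1, 7:t2, 8:t3, 9:tok, 12:tok, 15:tok, 16:tok edges: (1,4,in); (1,7,in); (3,7,in); (3,8,in); (4,2,out); (4,3,out); (8,1,out); (9,2,on); (12,2,on); (15,2,on); (16,3,on)
step 3: rule r3; match: 0->8, 1->3, 2->1, 3->16; deleted nodes 16; deleted edges (16,3,on); added nodes 17; added edges (17,1,on); result: nodes: 1:P, 2:P, 3:P, 4:t1, 7:t2, 8:t3, 9:tok, 12:tok, 15:tok, 17:tok edges: (1,4,in); (1,7,in); (3,7,in); (3,8,in); (4,2,out); (4,3,out); (8,1,out); (9,2,on); (12,2,on); (15,2,on); (17,1,on)
final:
nodes: 1:P, 2:P, 3:P, 4:t1, 7:t2, 8:t3, 9:tok, 12:tok, 15:tok, 17:tok
edges: (1,4,in); (1,7,in); (3,7,in); (3,8,in); (4,2,out); (4,3,out); (8,1,out); (9,2,on); (12,2,on); (15,2,on); (17,1,on)


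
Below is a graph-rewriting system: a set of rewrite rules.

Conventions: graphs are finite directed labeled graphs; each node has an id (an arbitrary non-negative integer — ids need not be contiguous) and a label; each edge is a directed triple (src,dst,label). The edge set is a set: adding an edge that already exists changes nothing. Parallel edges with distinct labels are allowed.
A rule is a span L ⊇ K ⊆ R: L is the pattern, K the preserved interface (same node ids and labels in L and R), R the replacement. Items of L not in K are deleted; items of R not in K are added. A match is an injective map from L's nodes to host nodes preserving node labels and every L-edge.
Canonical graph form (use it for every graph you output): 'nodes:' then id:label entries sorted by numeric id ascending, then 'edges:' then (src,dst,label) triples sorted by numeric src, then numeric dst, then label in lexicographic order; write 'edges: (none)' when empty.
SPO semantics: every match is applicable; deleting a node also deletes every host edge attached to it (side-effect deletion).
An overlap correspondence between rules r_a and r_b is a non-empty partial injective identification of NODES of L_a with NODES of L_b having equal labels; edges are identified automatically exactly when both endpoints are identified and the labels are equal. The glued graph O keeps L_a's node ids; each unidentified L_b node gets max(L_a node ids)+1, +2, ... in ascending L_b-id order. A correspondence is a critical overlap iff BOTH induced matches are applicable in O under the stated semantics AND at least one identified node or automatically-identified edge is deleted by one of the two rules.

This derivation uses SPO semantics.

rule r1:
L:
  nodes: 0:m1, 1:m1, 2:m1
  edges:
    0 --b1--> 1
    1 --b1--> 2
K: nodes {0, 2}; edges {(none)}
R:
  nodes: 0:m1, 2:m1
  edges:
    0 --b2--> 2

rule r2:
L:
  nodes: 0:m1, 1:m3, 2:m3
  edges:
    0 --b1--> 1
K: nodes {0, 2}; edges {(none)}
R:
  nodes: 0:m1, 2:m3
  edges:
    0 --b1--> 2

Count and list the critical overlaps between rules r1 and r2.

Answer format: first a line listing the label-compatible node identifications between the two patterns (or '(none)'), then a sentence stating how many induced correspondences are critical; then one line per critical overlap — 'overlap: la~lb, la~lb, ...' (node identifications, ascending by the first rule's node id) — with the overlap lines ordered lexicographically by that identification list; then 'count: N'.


label-compatible node identifications between L(r1) and L(r2): 0~0, 1~0, 2~0
1 of the induced correspondences is a critical overlap of r1 and r2.
overlap: 1~0
count: 1


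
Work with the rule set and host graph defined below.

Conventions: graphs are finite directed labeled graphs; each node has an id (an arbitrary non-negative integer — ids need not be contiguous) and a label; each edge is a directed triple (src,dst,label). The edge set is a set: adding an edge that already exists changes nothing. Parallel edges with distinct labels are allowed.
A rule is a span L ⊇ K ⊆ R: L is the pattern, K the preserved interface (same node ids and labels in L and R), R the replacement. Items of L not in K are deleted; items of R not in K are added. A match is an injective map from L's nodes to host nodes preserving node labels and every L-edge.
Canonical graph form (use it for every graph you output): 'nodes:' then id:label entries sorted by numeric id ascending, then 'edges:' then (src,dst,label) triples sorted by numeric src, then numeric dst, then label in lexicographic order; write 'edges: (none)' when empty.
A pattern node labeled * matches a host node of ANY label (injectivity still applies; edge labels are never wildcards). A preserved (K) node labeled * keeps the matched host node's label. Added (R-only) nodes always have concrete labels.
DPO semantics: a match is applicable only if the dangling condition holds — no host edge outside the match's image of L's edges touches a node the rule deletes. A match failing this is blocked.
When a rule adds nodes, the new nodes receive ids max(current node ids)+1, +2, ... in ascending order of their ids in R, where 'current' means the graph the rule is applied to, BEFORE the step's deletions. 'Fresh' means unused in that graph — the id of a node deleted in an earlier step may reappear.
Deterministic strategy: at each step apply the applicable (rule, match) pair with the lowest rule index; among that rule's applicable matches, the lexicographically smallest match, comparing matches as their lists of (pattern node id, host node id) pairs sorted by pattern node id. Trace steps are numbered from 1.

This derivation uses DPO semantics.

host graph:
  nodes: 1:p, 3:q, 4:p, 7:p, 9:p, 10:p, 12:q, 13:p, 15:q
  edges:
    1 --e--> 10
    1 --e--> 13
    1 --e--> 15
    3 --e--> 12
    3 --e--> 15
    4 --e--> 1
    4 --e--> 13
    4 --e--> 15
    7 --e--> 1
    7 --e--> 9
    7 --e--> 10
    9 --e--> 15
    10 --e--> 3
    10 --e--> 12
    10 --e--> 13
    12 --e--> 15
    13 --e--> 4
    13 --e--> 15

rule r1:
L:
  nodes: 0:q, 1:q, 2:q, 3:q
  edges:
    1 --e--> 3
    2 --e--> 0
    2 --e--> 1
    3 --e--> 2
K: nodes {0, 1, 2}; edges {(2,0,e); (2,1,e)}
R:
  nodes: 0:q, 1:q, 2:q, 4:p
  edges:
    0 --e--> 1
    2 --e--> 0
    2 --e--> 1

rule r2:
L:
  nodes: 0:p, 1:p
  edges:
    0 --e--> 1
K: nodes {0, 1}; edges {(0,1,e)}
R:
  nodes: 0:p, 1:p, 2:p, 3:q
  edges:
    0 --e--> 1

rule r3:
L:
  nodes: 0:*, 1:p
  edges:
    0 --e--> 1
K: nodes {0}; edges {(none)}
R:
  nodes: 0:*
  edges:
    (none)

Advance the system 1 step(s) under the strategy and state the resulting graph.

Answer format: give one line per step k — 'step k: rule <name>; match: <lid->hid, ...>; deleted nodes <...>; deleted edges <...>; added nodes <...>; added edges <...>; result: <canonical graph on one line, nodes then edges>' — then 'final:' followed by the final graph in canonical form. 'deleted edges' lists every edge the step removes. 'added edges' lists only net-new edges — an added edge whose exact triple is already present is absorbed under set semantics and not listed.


step 1: rule r2; match: 0->1, 1->10; deleted nodes (none); deleted edges (none); added nodes 16, 17; added edges (none); result: nodes: 1:p, 3:q, 4:p, 7:p, 9:p, 10:p, 12:q, 13:p, 15:q, 16:p, 17:q edges: (1,10,e); (1,13,e); (1,15,e); (3,12,e); (3,15,e); (4,1,e); (4,13,e); (4,15,e); (7,1,e); (7,9,e); (7,10,e); (9,15,e); (10,3,e); (10,12,e); (10,13,e); (12,15,e); (13,4,e); (13,15,e)
final:
nodes: 1:p, 3:q, 4:p, 7:p, 9:p, 10:p, 12:q, 13:p, 15:q, 16:p, 17:q
edges: (1,10,e); (1,13,e); (1,15,e); (3,12,e); (3,15,e); (4,1,e); (4,13,e); (4,15,e); (7,1,e); (7,9,e); (7,10,e); (9,15,e); (10,3,e); (10,12,e); (10,13,e); (12,15,e); (13,4,e); (13,15,e)


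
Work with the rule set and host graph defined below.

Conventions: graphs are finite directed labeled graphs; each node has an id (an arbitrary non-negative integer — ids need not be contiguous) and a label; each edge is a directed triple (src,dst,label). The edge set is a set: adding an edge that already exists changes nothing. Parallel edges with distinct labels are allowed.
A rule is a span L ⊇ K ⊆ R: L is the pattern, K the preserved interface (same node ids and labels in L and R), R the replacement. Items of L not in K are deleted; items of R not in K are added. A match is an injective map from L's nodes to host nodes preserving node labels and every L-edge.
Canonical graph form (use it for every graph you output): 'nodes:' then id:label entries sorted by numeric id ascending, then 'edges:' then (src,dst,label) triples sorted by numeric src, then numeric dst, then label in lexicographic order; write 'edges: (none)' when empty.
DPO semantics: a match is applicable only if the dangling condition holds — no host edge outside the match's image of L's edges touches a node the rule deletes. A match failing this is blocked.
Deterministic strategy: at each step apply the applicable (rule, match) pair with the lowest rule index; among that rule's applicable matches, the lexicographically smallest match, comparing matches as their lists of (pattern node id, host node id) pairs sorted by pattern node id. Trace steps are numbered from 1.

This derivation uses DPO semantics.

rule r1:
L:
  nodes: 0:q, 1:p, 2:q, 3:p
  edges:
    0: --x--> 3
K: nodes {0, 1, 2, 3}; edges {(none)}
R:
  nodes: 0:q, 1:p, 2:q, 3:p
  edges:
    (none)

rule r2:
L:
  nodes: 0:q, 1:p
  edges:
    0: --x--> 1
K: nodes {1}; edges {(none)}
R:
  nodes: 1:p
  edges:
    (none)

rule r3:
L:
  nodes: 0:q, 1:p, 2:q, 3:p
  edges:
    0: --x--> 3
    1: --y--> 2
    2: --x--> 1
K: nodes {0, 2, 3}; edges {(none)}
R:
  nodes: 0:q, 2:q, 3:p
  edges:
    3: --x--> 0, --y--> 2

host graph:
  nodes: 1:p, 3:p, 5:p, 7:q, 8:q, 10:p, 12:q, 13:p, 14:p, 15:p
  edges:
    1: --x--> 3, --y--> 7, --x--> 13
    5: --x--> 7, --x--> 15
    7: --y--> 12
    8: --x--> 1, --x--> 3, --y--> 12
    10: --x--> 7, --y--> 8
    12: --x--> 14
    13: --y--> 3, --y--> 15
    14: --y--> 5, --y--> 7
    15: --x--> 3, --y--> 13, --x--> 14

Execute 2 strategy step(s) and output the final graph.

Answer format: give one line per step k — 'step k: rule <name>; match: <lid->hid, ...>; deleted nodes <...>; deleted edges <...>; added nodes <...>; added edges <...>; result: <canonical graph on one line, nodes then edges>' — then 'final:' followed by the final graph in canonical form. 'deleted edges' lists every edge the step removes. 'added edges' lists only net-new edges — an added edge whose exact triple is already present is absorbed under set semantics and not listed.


step 1: rule r1; match: 0->8, 1->1, 2->7, 3->3; deleted nodes (none); deleted edges (8,3,x); added nodes (none); added edges (none); result: nodes: 1:p, 3:p, 5:p, 7:q, 8:q, 10:p, 12:q, 13:p, 14:p, 15:p edges: (1,3,x); (1,7,y); (1,13,x); (5,7,x); (5,15,x); (7,12,y); (8,1,x); (8,12,y); (10,7,x); (10,8,y); (12,14,x); (13,3,y); (13,15,y); (14,5,y); (14,7,y); (15,3,x); (15,13,y); (15,14,x)
step 2: rule r1; match: 0->8, 1->3, 2->7, 3->1; deleted nodes (none); deleted edges (8,1,x); added nodes (none); added edges (none); result: nodes: 1:p, 3:p, 5:p, 7:q, 8:q, 10:p, 12:q, 13:p, 14:p, 15:p edges: (1,3,x); (1,7,y); (1,13,x); (5,7,x); (5,15,x); (7,12,y); (8,12,y); (10,7,x); (10,8,y); (12,14,x); (13,3,y); (13,15,y); (14,5,y); (14,7,y); (15,3,x); (15,13,y); (15,14,x)
final:
nodes: 1:p, 3:p, 5:p, 7:q, 8:q, 10:p, 12:q, 13:p, 14:p, 15:p
edges: (1,3,x); (1,7,y); (1,13,x); (5,7,x); (5,15,x); (7,12,y); (8,12,y); (10,7,x); (10,8,y); (12,14,x); (13,3,y); (13,15,y); (14,5,y); (14,7,y); (15,3,x); (15,13,y); (15,14,x)


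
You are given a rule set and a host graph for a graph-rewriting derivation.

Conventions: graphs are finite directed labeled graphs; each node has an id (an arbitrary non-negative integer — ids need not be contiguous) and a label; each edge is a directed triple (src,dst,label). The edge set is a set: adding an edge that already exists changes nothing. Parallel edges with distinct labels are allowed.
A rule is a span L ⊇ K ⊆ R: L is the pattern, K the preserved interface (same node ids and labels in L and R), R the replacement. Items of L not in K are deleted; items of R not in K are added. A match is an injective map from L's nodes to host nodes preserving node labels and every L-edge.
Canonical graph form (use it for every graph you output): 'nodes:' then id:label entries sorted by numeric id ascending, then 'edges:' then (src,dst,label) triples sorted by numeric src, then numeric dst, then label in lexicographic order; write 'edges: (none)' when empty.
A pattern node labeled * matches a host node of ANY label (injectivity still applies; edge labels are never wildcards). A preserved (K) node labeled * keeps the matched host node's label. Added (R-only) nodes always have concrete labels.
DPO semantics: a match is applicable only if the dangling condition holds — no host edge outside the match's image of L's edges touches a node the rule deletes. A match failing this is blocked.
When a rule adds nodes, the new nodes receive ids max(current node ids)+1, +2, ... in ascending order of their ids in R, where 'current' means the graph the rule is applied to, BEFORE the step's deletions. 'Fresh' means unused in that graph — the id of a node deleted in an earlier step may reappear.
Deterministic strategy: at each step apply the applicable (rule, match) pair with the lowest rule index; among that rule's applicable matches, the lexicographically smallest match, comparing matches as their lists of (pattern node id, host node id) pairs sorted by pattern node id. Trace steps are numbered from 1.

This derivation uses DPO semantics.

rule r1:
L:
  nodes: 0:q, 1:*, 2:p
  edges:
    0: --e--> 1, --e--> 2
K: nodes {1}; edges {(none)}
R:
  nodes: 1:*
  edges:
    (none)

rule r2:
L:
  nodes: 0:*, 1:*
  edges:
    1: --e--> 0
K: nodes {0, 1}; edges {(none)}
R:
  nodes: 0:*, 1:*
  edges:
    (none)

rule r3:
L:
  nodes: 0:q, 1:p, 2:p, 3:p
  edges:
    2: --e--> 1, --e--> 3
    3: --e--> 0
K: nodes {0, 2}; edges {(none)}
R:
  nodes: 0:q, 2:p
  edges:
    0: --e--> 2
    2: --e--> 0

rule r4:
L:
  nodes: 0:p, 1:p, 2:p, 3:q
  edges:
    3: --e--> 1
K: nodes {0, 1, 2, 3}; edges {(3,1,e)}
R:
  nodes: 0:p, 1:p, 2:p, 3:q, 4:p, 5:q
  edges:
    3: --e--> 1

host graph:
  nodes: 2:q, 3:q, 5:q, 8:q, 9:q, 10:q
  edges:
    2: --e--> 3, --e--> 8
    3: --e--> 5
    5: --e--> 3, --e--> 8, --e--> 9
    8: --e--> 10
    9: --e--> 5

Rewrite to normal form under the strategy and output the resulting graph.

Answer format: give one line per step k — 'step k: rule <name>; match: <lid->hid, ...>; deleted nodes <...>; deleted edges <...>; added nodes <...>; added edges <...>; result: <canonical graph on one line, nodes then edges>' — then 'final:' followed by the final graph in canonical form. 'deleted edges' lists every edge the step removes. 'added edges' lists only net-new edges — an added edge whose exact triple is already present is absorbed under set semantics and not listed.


step 1: rule r2; match: 0->3, 1->2; deleted nodes (none); deleted edges (2,3,e); added nodes (none); added edges (none); result: nodes: 2:q, 3:q, 5:q, 8:q, 9:q, 10:q edges: (2,8,e); (3,5,e); (5,3,e); (5,8,e); (5,9,e); (8,10,e); (9,5,e)
step 2: rule r2; match: 0->3, 1->5; deleted nodes (none); deleted edges (5,3,e); added nodes (none); added edges (none); result: nodes: 2:q, 3:q, 5:q, 8:q, 9:q, 10:q edges: (2,8,e); (3,5,e); (5,8,e); (5,9,e); (8,10,e); (9,5,e)
step 3: rule r2; match: 0->5, 1->3; deleted nodes (none); deleted edges (3,5,e); added nodes (none); added edges (none); result: nodes: 2:q, 3:q, 5:q, 8:q, 9:q, 10:q edges: (2,8,e); (5,8,e); (5,9,e); (8,10,e); (9,5,e)
step 4: rule r2; match: 0->5, 1->9; deleted nodes (none); deleted edges (9,5,e); added nodes (none); added edges (none); result: nodes: 2:q, 3:q, 5:q, 8:q, 9:q, 10:q edges: (2,8,e); (5,8,e); (5,9,e); (8,10,e)
step 5: rule r2; match: 0->8, 1->2; deleted nodes (none); deleted edges (2,8,e); added nodes (none); added edges (none); result: nodes: 2:q, 3:q, 5:q, 8:q, 9:q, 10:q edges: (5,8,e); (5,9,e); (8,10,e)
step 6: rule r2; match: 0->8, 1->5; deleted nodes (none); deleted edges (5,8,e); added nodes (none); added edges (none); result: nodes: 2:q, 3:q, 5:q, 8:q, 9:q, 10:q edges: (5,9,e); (8,10,e)
step 7: rule r2; match: 0->9, 1->5; deleted nodes (none); deleted edges (5,9,e); added nodes (none); added edges (none); result: nodes: 2:q, 3:q, 5:q, 8:q, 9:q, 10:q edges: (8,10,e)
step 8: rule r2; match: 0->10, 1->8; deleted nodes (none); deleted edges (8,10,e); added nodes (none); added edges (none); result: nodes: 2:q, 3:q, 5:q, 8:q, 9:q, 10:q edges: (none)
final:
nodes: 2:q, 3:q, 5:q, 8:q, 9:q, 10:q
edges: (none)


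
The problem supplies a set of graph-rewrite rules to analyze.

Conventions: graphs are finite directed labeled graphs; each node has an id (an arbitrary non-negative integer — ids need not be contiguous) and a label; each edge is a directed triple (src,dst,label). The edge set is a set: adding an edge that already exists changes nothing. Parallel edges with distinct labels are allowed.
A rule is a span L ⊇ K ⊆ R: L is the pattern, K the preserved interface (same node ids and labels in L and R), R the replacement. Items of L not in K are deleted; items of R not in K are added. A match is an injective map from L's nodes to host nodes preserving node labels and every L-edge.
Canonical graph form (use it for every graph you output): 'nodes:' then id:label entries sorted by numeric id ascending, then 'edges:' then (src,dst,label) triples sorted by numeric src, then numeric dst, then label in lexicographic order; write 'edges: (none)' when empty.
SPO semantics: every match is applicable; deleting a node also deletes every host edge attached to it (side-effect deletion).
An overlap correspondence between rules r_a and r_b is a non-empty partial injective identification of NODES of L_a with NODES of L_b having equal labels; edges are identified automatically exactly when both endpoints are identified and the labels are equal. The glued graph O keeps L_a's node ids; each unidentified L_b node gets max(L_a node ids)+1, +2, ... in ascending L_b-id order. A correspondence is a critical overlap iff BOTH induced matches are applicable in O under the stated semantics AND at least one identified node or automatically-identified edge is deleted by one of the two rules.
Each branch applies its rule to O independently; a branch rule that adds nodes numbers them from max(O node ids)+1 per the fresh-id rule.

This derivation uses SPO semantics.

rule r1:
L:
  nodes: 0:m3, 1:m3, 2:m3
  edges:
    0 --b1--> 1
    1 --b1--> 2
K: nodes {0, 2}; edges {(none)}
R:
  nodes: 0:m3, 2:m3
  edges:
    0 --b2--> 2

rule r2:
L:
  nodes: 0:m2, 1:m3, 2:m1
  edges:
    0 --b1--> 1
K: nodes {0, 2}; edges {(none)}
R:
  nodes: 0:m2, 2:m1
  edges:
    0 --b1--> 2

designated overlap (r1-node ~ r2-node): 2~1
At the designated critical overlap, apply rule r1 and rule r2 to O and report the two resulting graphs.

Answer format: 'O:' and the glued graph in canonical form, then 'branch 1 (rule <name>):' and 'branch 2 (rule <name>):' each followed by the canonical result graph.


O:
nodes: 0:m3, 1:m3, 2:m3, 3:m2, 4:m1
edges: (0,1,b1); (1,2,b1); (3,2,b1)
branch 1 (rule r1):
nodes: 0:m3, 2:m3, 3:m2, 4:m1
edges: (0,2,b2); (3,2,b1)
branch 2 (rule r2):
nodes: 0:m3, 1:m3, 3:m2, 4:m1
edges: (0,1,b1); (3,4,b1)
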